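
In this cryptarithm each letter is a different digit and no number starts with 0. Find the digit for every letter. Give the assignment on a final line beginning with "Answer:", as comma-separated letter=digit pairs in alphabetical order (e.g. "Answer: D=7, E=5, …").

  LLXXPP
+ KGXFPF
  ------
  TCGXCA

Step 1. [col 1: P + F ≡ A (mod 10)] no forcing yet in column 1 (carry-in 0); A=4 is free and consistent — try it ⇒ A=4.
Step 2. [col 1: P + F ≡ A (mod 10)] column 1 (P + F ≡ A (mod 10), carry-in 0) doesn't pin P yet; pick P=5 and continue. So P=5.
Step 3. [col 1: P + F ≡ A (mod 10)] in column 1 we have P+F≡A with carry-in 0; given P=5, A=4 and digits 4,5 already taken and all letters distinct, that pins F to 9 ⇒ F=9.
Step 4. [col 2: P + P ≡ C (mod 10)] column 2 reads P+P+carry(1)=C with P=5; with digits 4,5,9 already taken and all letters distinct, the only value for C is 1. So C=1.
Step 5. [col 3: X + F ≡ X (mod 10)] X=8 is one option consistent with column 3 (X + F ≡ X (mod 10), carry-in 1) — take it. So X=8.
Step 6. [col 4: X + X ≡ G (mod 10)] column 4: given X=8, carry-in 1, and digits 1,4,5,8,9 already taken and all letters distinct, X+X≡G (mod 10) forces G=7 ⇒ G=7.
Step 7. [col 5: L + G ≡ C (mod 10)] column 5 reads L+G+carry(1)=C with G=7, C=1; with digits 1,4,5,7,8,9 already taken and all letters distinct, the only value for L is 3. So L=3.
Step 8. [col 6: L + K ≡ T (mod 10)] column 6 (L + K ≡ T (mod 10), carry-in 1) doesn't pin T yet; pick T=6 and continue ⇒ T=6.
Step 9. [col 6: L + K ≡ T (mod 10)] in column 6 we have L+K≡T with carry-in 1; given L=3, T=6 and digits 1,3,4,5,6,7,8,9 already taken and all letters distinct, that pins K to 2. So K=2.

Answer: A=4, C=1, F=9, G=7, K=2, L=3, P=5, T=6, X=8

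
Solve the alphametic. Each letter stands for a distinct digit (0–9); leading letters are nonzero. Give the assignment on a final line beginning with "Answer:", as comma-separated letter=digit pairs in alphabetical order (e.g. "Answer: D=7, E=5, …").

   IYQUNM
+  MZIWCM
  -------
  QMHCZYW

Step 1. [col 1: M + M ≡ W (mod 10)] M=6 is one option consistent with column 1 (M + M ≡ W (mod 10), carry-in 0) — take it. So M=6.
Step 2. [Q] Q is the leading digit of a 7-digit sum of two 6-digit numbers; the final carry is exactly 1, so Q=1.
Step 3. [col 1: M + M ≡ W (mod 10)] from column 1 (M=6, carry-in 0, digits 1,6 already taken and all letters distinct): W must equal 2. So W=2.
Step 4. [col 2: N + C ≡ Y (mod 10)] no forcing yet in column 2 (carry-in 1); C=0 is free and consistent — try it ⇒ C=0.
Step 5. [col 2: N + C ≡ Y (mod 10)] column 2 (N + C ≡ Y (mod 10), carry-in 1) doesn't pin Y yet; pick Y=8 and continue ⇒ Y=8.
Step 6. [col 2: N + C ≡ Y (mod 10)] in column 2 we have N+C≡Y with carry-in 1; given C=0, Y=8 and digits 0,1,2,6,8 already taken and all letters distinct, that pins N to 7. So N=7.
Step 7. [col 3: U + W ≡ Z (mod 10)] in column 3 we have U+W≡Z with carry-in 0; given W=2 and digits 0,1,2,6,7,8 already taken and all letters distinct, that pins Z to 5. So Z=5.
Step 8. [col 3: U + W ≡ Z (mod 10)] column 3: given W=2, Z=5, carry-in 0, and digits 0,1,2,5,6,7,8 already taken and all letters distinct, U+W≡Z (mod 10) forces U=3, so U=3.
Step 9. [col 4: Q + I ≡ C (mod 10)] column 4: given Q=1, C=0, carry-in 0, and digits 0,1,2,3,5,6,7,8 already taken and all letters distinct, Q+I≡C (mod 10) forces I=9. So I=9.
Step 10. [col 5: Y + Z ≡ H (mod 10)] column 5 reads Y+Z+carry(1)=H with Y=8, Z=5; with digits 0,1,2,3,5,6,7,8,9 already taken and all letters distinct, the only value for H is 4 ⇒ H=4.

Answer: C=0, H=4, I=9, M=6, N=7, Q=1, U=3, W=2, Y=8, Z=5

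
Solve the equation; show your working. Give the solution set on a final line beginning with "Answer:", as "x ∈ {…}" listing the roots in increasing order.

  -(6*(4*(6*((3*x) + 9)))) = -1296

Step 1. [-(6*(4*(6*((3*x) + 9)))) = -1296] leading − — multiply by −1 ⇒ neg: 6*(4*(6*((3*x) + 9))) = 1296.
Step 2. [6*(4*(6*((3*x) + 9))) = 1296] 6·(inner) — divide through by 6 ⇒ div: 4*(6*((3*x) + 9)) = 216.
Step 3. [4*(6*((3*x) + 9)) = 216] LHS = 4·(…); ÷4 both sides, so div: 6*((3*x) + 9) = 54.
Step 4. [6*((3*x) + 9) = 54] leading coefficient 6: divide by 6, so div: (3*x) + 9 = 9.
Step 5. [(3*x) + 9 = 9] common factor 3 (LHS and 9) — divide through. So factor: x + 3 = 3.
Step 6. [x + 3 = 3] subtract 3: x sits inside (… + 3), so sub: x = 0.

Answer: x ∈ {0}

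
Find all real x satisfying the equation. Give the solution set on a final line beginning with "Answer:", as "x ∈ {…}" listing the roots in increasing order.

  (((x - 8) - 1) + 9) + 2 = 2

Step 1. [(((x - 8) - 1) + 9) + 2 = 2] subtract 2: x sits inside (… + 2), so sub: ((x - 8) - 1) + 9 = 0.
Step 2. [((x - 8) - 1) + 9 = 0] +9 is outermost — subtract 9 both sides, so sub: (x - 8) - 1 = -9.
Step 3. [(x - 8) - 1 = -9] 1 comes off first (add 1), so sub: x - 8 = -8.
Step 4. [x - 8 = -8] peel the -8: add 8 from each side. So sub: x = 0.

Answer: x ∈ {0}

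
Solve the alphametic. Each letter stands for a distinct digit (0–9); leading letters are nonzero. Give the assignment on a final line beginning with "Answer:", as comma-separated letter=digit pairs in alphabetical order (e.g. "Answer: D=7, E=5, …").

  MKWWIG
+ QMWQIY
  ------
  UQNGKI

Step 1. [col 1: G + Y ≡ I (mod 10)] G=8 is one option consistent with column 1 (G + Y ≡ I (mod 10), carry-in 0) — take it, so G=8.
Step 2. [col 1: G + Y ≡ I (mod 10)] no forcing yet in column 1 (carry-in 0); Y=2 is free and consistent — try it ⇒ Y=2.
Step 3. [col 1: G + Y ≡ I (mod 10)] in column 1 we have G+Y≡I with carry-in 0; given G=8, Y=2 and digits 2,8 already taken and all letters distinct, that pins I to 0, so I=0.
Step 4. [col 2: I + I ≡ K (mod 10)] from column 2 (I=0, carry-in 1, digits 0,2,8 already taken and all letters distinct): K must equal 1 ⇒ K=1.
Step 5. [col 3: W + Q ≡ G (mod 10)] no forcing yet in column 3 (carry-in 0); W=3 is free and consistent — try it, so W=3.
Step 6. [col 3: W + Q ≡ G (mod 10)] from column 3 (W=3, G=8, carry-in 0, digits 0,1,2,3,8 already taken and all letters distinct): Q must equal 5. So Q=5.
Step 7. [col 4: W + W ≡ N (mod 10)] from column 4 (W=3, carry-in 0, digits 0,1,2,3,5,8 already taken and all letters distinct): N must equal 6 ⇒ N=6.
Step 8. [col 5: K + M ≡ Q (mod 10)] column 5 reads K+M+carry(0)=Q with K=1, Q=5; with digits 0,1,2,3,5,6,8 already taken and all letters distinct, the only value for M is 4 ⇒ M=4.
Step 9. [col 6: M + Q ≡ U (mod 10)] from column 6 (M=4, Q=5, carry-in 0, digits 0,1,2,3,4,5,6,8 already taken and all letters distinct): U must equal 9. So U=9.

Answer: G=8, I=0, K=1, M=4, N=6, Q=5, U=9, W=3, Y=2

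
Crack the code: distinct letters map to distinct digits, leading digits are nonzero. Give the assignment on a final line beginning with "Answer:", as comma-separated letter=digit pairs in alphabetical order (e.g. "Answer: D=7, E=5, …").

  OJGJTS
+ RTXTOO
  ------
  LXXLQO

Step 1. [col 1: S + O ≡ O (mod 10)] column 1 reads S+O+carry(0)=O with nothing yet; with all letters distinct, none taken yet, the only value for S is 0, so S=0.
Step 2. [col 1: S + O ≡ O (mod 10)] O=1 is one option consistent with column 1 (S + O ≡ O (mod 10), carry-in 0) — take it, so O=1.
Step 3. [col 2: T + O ≡ Q (mod 10)] column 2 (T + O ≡ Q (mod 10), carry-in 0) doesn't pin T yet; pick T=6 and continue. So T=6.
Step 4. [col 2: T + O ≡ Q (mod 10)] column 2: given T=6, O=1, carry-in 0, and digits 0,1,6 already taken and all letters distinct, T+O≡Q (mod 10) forces Q=7 ⇒ Q=7.
Step 5. [col 3: J + T ≡ L (mod 10)] several values work for J in column 3 (J + T ≡ L (mod 10), carry-in 0); try J=8, so J=8.
Step 6. [col 3: J + T ≡ L (mod 10)] from column 3 (J=8, T=6, carry-in 0, digits 0,1,6,7,8 already taken and all letters distinct): L must equal 4 ⇒ L=4.
Step 7. [col 4: G + X ≡ X (mod 10)] column 4: given nothing yet, carry-in 1, and digits 0,1,4,6,7,8 already taken and all letters distinct, G+X≡X (mod 10) forces G=9, so G=9.
Step 8. [col 4: G + X ≡ X (mod 10)] X=5 is one option consistent with column 4 (G + X ≡ X (mod 10), carry-in 1) — take it, so X=5.
Step 9. [col 6: O + R ≡ L (mod 10)] column 6 reads O+R+carry(1)=L with O=1, L=4; with digits 0,1,4,5,6,7,8,9 already taken and all letters distinct, the only value for R is 2, so R=2.

Answer: G=9, J=8, L=4, O=1, Q=7, R=2, S=0, T=6, X=5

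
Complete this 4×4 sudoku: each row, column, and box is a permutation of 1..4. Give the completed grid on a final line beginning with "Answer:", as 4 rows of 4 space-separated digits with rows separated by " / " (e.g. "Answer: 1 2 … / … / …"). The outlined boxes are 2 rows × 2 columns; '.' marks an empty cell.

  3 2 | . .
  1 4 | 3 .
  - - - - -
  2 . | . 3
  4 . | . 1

Step 1. [r1c4∈{4}] r1c4's peers cover all but 4, so r1c4=4.
Step 2. [r3c2∈{1}] r3c2's peers cover all but 1, so r3c2=1.
Step 3. [r2c4∈{2}] r2c4 has the single candidate 2 ⇒ r2c4=2.
Step 4. [r4c3∈{2}] only 2 remains possible at r4c3 ⇒ r4c3=2.
Step 5. [r3c3∈{4}] r3c3 is down to just 4, so r3c3=4.
Step 6. [r4c2∈{3}] r4c2's peers cover all but 3 ⇒ r4c2=3.
Step 7. [r1c3∈{1}] nothing but 1 survives at r1c3 ⇒ r1c3=1.

Answer: 3 2 1 4 / 1 4 3 2 / 2 1 4 3 / 4 3 2 1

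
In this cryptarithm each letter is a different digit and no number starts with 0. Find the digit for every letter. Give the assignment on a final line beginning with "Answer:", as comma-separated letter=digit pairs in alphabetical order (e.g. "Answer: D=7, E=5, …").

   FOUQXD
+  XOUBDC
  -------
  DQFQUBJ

Step 1. [col 1: D + C ≡ J (mod 10)] J=4 is one option consistent with column 1 (D + C ≡ J (mod 10), carry-in 0) — take it ⇒ J=4.
Step 2. [col 1: D + C ≡ J (mod 10)] no forcing yet in column 1 (carry-in 0); D=1 is free and consistent — try it ⇒ D=1.
Step 3. [col 1: D + C ≡ J (mod 10)] column 1 reads D+C+carry(0)=J with D=1, J=4; with digits 1,4 already taken and all letters distinct, the only value for C is 3, so C=3.
Step 4. [col 2: X + D ≡ B (mod 10)] several values work for B in column 2 (X + D ≡ B (mod 10), carry-in 0); try B=7, so B=7.
Step 5. [col 2: X + D ≡ B (mod 10)] column 2 reads X+D+carry(0)=B with D=1, B=7; with digits 1,3,4,7 already taken and all letters distinct, the only value for X is 6, so X=6.
Step 6. [col 3: Q + B ≡ U (mod 10)] column 3 (Q + B ≡ U (mod 10), carry-in 0) doesn't pin Q yet; pick Q=5 and continue ⇒ Q=5.
Step 7. [col 3: Q + B ≡ U (mod 10)] from column 3 (Q=5, B=7, carry-in 0, digits 1,3,4,5,6,7 already taken and all letters distinct): U must equal 2 ⇒ U=2.
Step 8. [col 5: O + O ≡ F (mod 10)] from column 5 (nothing yet, carry-in 0, digits 1,2,3,4,5,6,7 already taken and all letters distinct): O must equal 9, so O=9.
Step 9. [col 5: O + O ≡ F (mod 10)] column 5: given O=9, carry-in 0, and digits 1,2,3,4,5,6,7,9 already taken and all letters distinct, O+O≡F (mod 10) forces F=8, so F=8.

Answer: B=7, C=3, D=1, F=8, J=4, O=9, Q=5, U=2, X=6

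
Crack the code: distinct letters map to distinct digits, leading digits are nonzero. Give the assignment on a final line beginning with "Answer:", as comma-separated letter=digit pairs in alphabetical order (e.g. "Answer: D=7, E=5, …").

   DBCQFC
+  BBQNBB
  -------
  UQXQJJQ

Step 1. [col 1: C + B ≡ Q (mod 10)] no forcing yet in column 1 (carry-in 0); Q=6 is free and consistent — try it. So Q=6.
Step 2. [col 1: C + B ≡ Q (mod 10)] column 1 (C + B ≡ Q (mod 10), carry-in 0) doesn't pin C yet; pick C=9 and continue. So C=9.
Step 3. [U] adding two 6-digit numbers gives at most 6+1 digits, and here it does — U is that final carry and must be 1 ⇒ U=1.
Step 4. [col 1: C + B ≡ Q (mod 10)] column 1: given C=9, Q=6, carry-in 0, and digits 1,6,9 already taken and all letters distinct, C+B≡Q (mod 10) forces B=7, so B=7.
Step 5. [col 2: F + B ≡ J (mod 10)] no forcing yet in column 2 (carry-in 1); J=0 is free and consistent — try it ⇒ J=0.
Step 6. [col 2: F + B ≡ J (mod 10)] from column 2 (B=7, J=0, carry-in 1, digits 0,1,6,7,9 already taken and all letters distinct): F must equal 2, so F=2.
Step 7. [col 3: Q + N ≡ J (mod 10)] in column 3 we have Q+N≡J with carry-in 1; given Q=6, J=0 and digits 0,1,2,6,7,9 already taken and all letters distinct, that pins N to 3. So N=3.
Step 8. [col 5: B + B ≡ X (mod 10)] in column 5 we have B+B≡X with carry-in 1; given B=7 and digits 0,1,2,3,6,7,9 already taken and all letters distinct, that pins X to 5. So X=5.
Step 9. [col 6: D + B ≡ Q (mod 10)] column 6: given B=7, Q=6, carry-in 1, and digits 0,1,2,3,5,6,7,9 already taken and all letters distinct, D+B≡Q (mod 10) forces D=8 ⇒ D=8.

Answer: B=7, C=9, D=8, F=2, J=0, N=3, Q=6, U=1, X=5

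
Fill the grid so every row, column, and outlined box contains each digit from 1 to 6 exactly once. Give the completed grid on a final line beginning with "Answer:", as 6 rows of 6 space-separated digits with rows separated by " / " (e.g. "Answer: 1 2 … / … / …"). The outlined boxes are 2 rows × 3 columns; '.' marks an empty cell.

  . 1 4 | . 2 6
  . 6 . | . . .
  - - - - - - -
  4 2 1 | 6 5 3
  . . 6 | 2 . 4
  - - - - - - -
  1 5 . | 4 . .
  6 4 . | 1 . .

Step 1. [r2c3∈{2,3,5}] in col 3, 5 fits only at r2c3 ⇒ r2c3=5.
Step 2. [r1c1∈{3}] r1c1 has the single candidate 3. So r1c1=3.
Step 3. [r6c5∈{3}] r6c5 has the single candidate 3 ⇒ r6c5=3.
Step 4. [r5c6∈{2}] only 2 remains possible at r5c6 ⇒ r5c6=2.
Step 5. [r2c6∈{1}] r2c6 has the single candidate 1 ⇒ r2c6=1.
Step 6. [r2c1∈{2}] r2c1's peers cover all but 2. So r2c1=2.
Step 7. [r4c5∈{1}] r4c5 is down to just 1 ⇒ r4c5=1.
Step 8. [r4c2∈{3}] r4c2's peers cover all but 3. So r4c2=3.
Step 9. [r5c3∈{3}] nothing but 3 survives at r5c3. So r5c3=3.
Step 10. [r2c5∈{4}] r2c5 has the single candidate 4 ⇒ r2c5=4.
Step 11. [r5c5∈{6}] r5c5 has the single candidate 6, so r5c5=6.
Step 12. [r6c6∈{5}] r6c6 has the single candidate 5 ⇒ r6c6=5.
Step 13. [r6c3∈{2}] r6c3 has the single candidate 2. So r6c3=2.
Step 14. [r1c4∈{5}] only 5 remains possible at r1c4 ⇒ r1c4=5.
Step 15. [r2c4∈{3}] r2c4's peers cover all but 3, so r2c4=3.
Step 16. [r4c1∈{5}] r4c1's peers cover all but 5 ⇒ r4c1=5.

Answer: 3 1 4 5 2 6 / 2 6 5 3 4 1 / 4 2 1 6 5 3 / 5 3 6 2 1 4 / 1 5 3 4 6 2 / 6 4 2 1 3 5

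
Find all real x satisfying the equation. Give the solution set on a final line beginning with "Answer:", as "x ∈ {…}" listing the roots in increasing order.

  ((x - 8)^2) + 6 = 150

Step 1. [((x - 8)^2) + 6 = 150] subtract 6: x sits inside (… + 6). So sub: (x - 8)^2 = 144.
Step 2. [(x - 8)^2 = 144] 144 ≥ 0, LHS is (·)² — take ±√ ⇒ sqrt: x - 8 = 12 or -12.
Step 3. [x - 8 = 12 or -12] -8 is outermost — add 8 both sides ⇒ sub: x = 20 or -4.

Answer: x ∈ {-4, 20}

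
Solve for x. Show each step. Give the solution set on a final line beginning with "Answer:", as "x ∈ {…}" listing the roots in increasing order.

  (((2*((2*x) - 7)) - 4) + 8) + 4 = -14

Step 1. [(((2*((2*x) - 7)) - 4) + 8) + 4 = -14] peel the +4: subtract 4 from each side, so sub: ((2*((2*x) - 7)) - 4) + 8 = -18.
Step 2. [((2*((2*x) - 7)) - 4) + 8 = -18] +8 is outermost — subtract 8 both sides ⇒ sub: (2*((2*x) - 7)) - 4 = -26.
Step 3. [(2*((2*x) - 7)) - 4 = -26] common factor 2 (LHS and -26) — divide through, so factor: ((2*x) - 7) - 2 = -13.
Step 4. [((2*x) - 7) - 2 = -13] 2 comes off first (add 2) ⇒ sub: (2*x) - 7 = -11.
Step 5. [(2*x) - 7 = -11] -7 is outermost — add 7 both sides ⇒ sub: 2*x = -4.
Step 6. [2*x = -4] 2 out front; divide by 2. So div: x = -2.

Answer: x ∈ {-2}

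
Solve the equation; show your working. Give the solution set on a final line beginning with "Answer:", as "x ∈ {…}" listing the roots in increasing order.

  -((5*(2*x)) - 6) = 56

Step 1. [-((5*(2*x)) - 6) = 56] LHS negated; negate both sides, so neg: (5*(2*x)) - 6 = -56.
Step 2. [(5*(2*x)) - 6 = -56] peel the -6: add 6 from each side ⇒ sub: 5*(2*x) = -50.
Step 3. [5*(2*x) = -50] 5 out front; divide by 5, so div: 2*x = -10.
Step 4. [2*x = -10] 2·(inner) — divide through by 2, so div: x = -5.

Answer: x ∈ {-5}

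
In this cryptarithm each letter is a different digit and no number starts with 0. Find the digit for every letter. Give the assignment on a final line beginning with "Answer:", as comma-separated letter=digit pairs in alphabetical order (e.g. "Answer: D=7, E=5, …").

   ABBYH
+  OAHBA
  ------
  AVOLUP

Step 1. [col 1: H + A ≡ P (mod 10)] column 1 (H + A ≡ P (mod 10), carry-in 0) doesn't pin P yet; pick P=5 and continue ⇒ P=5.
Step 2. [col 1: H + A ≡ P (mod 10)] column 1 (H + A ≡ P (mod 10), carry-in 0) doesn't pin A yet; pick A=1 and continue ⇒ A=1.
Step 3. [col 1: H + A ≡ P (mod 10)] from column 1 (A=1, P=5, carry-in 0, digits 1,5 already taken and all letters distinct): H must equal 4. So H=4.
Step 4. [col 2: Y + B ≡ U (mod 10)] no forcing yet in column 2 (carry-in 0); Y=6 is free and consistent — try it ⇒ Y=6.
Step 5. [col 2: Y + B ≡ U (mod 10)] several values work for B in column 2 (Y + B ≡ U (mod 10), carry-in 0); try B=7. So B=7.
Step 6. [col 2: Y + B ≡ U (mod 10)] in column 2 we have Y+B≡U with carry-in 0; given Y=6, B=7 and digits 1,4,5,6,7 already taken and all letters distinct, that pins U to 3, so U=3.
Step 7. [col 3: B + H ≡ L (mod 10)] in column 3 we have B+H≡L with carry-in 1; given B=7, H=4 and digits 1,3,4,5,6,7 already taken and all letters distinct, that pins L to 2 ⇒ L=2.
Step 8. [col 4: B + A ≡ O (mod 10)] in column 4 we have B+A≡O with carry-in 1; given B=7, A=1 and digits 1,2,3,4,5,6,7 already taken and all letters distinct, that pins O to 9. So O=9.
Step 9. [col 5: A + O ≡ V (mod 10)] in column 5 we have A+O≡V with carry-in 0; given A=1, O=9 and digits 1,2,3,4,5,6,7,9 already taken and all letters distinct, that pins V to 0. So V=0.

Answer: A=1, B=7, H=4, L=2, O=9, P=5, U=3, V=0, Y=6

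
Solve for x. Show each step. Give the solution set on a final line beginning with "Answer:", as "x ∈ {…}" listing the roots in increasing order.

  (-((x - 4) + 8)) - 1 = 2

Step 1. [(-((x - 4) + 8)) - 1 = 2] 1 comes off first (add 1) ⇒ sub: -((x - 4) + 8) = 3.
Step 2. [-((x - 4) + 8) = 3] LHS negated; negate both sides, so neg: (x - 4) + 8 = -3.
Step 3. [(x - 4) + 8 = -3] peel the +8: subtract 8 from each side ⇒ sub: x - 4 = -11.
Step 4. [x - 4 = -11] add 4: x sits inside (… - 4). So sub: x = -7.

Answer: x ∈ {-7}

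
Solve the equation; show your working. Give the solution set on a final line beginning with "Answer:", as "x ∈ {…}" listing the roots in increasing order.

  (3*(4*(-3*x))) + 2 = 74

Step 1. [(3*(4*(-3*x))) + 2 = 74] subtract 2: x sits inside (… + 2). So sub: 3*(4*(-3*x)) = 72.
Step 2. [3*(4*(-3*x)) = 72] LHS = 3·(…); ÷3 both sides, so div: 4*(-3*x) = 24.
Step 3. [4*(-3*x) = 24] leading coefficient 4: divide by 4, so div: -3*x = 6.
Step 4. [-3*x = 6] divide by the outer -3 ⇒ div: x = -2.

Answer: x ∈ {-2}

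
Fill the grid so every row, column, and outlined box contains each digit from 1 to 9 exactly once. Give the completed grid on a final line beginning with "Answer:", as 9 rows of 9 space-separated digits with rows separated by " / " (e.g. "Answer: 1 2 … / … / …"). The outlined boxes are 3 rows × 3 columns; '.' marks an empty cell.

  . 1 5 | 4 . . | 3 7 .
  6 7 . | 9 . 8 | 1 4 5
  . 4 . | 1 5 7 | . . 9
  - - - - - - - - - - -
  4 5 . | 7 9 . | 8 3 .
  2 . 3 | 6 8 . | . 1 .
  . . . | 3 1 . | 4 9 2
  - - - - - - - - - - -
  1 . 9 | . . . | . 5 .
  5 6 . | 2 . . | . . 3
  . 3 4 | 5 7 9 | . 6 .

Step 1. [r9c1∈{8}] r9c1's peers cover all but 8, so r9c1=8.
Step 2. [r7c9∈{4,7,8}] in col 9, 4 fits only at r7c9. So r7c9=4.
Step 3. [r7c7∈{2,7}] r7c7 is the only open cell in row 7 admitting 7, so r7c7=7.
Step 4. [r3c3∈{2,8}] across box 1, 8 lands solely at r3c3. So r3c3=8.
Step 5. [r6c3∈{6,7}] row 6 places 6 nowhere but r6c3, so r6c3=6.
Step 6. [r3c7∈{2,6}] r3c7 is the only open cell in row 3 admitting 6. So r3c7=6.
Step 7. [r5c6∈{4,5}] 4 has one home in row 5: r5c6. So r5c6=4.
Step 8. [r2c5∈{2,3}] row 2 places 3 nowhere but r2c5. So r2c5=3.
Step 9. [r1c5∈{2,6}] across col 5, 2 lands solely at r1c5, so r1c5=2.
Step 10. [r7c5∈{6}] only 6 remains possible at r7c5. So r7c5=6.
Step 11. [r7c2∈{2}] r7c2's peers cover all but 2. So r7c2=2.
Step 12. [r8c8∈{8}] only 8 remains possible at r8c8, so r8c8=8.
Step 13. [r4c3∈{1}] r4c3 is down to just 1 ⇒ r4c3=1.
Step 14. [r9c7∈{2}] r9c7's peers cover all but 2, so r9c7=2.
Step 15. [r8c7∈{9}] only 9 remains possible at r8c7, so r8c7=9.
Step 16. [r1c6∈{6}] r1c6 is down to just 6. So r1c6=6.
Step 17. [r4c9∈{6}] only 6 remains possible at r4c9. So r4c9=6.
Step 18. [r6c2∈{8}] r6c2 is down to just 8 ⇒ r6c2=8.
Step 19. [r8c5∈{4}] nothing but 4 survives at r8c5 ⇒ r8c5=4.
Step 20. [r8c6∈{1}] only 1 remains possible at r8c6. So r8c6=1.
Step 21. [r5c2∈{9}] r5c2 is down to just 9. So r5c2=9.
Step 22. [r6c1∈{7}] r6c1's peers cover all but 7, so r6c1=7.
Step 23. [r6c6∈{5}] r6c6's peers cover all but 5, so r6c6=5.
Step 24. [r8c3∈{7}] only 7 remains possible at r8c3 ⇒ r8c3=7.
Step 25. [r7c6∈{3}] r7c6 is down to just 3, so r7c6=3.
Step 26. [r4c6∈{2}] nothing but 2 survives at r4c6. So r4c6=2.
Step 27. [r1c1∈{9}] r1c1 is down to just 9. So r1c1=9.
Step 28. [r2c3∈{2}] nothing but 2 survives at r2c3 ⇒ r2c3=2.
Step 29. [r1c9∈{8}] r1c9 has the single candidate 8, so r1c9=8.
Step 30. [r3c1∈{3}] nothing but 3 survives at r3c1. So r3c1=3.
Step 31. [r3c8∈{2}] r3c8 is down to just 2. So r3c8=2.
Step 32. [r5c9∈{7}] r5c9 is down to just 7, so r5c9=7.
Step 33. [r9c9∈{1}] only 1 remains possible at r9c9. So r9c9=1.
Step 34. [r7c4∈{8}] nothing but 8 survives at r7c4 ⇒ r7c4=8.
Step 35. [r5c7∈{5}] only 5 remains possible at r5c7. So r5c7=5.

Answer: 9 1 5 4 2 6 3 7 8 / 6 7 2 9 3 8 1 4 5 / 3 4 8 1 5 7 6 2 9 / 4 5 1 7 9 2 8 3 6 / 2 9 3 6 8 4 5 1 7 / 7 8 6 3 1 5 4 9 2 / 1 2 9 8 6 3 7 5 4 / 5 6 7 2 4 1 9 8 3 / 8 3 4 5 7 9 2 6 1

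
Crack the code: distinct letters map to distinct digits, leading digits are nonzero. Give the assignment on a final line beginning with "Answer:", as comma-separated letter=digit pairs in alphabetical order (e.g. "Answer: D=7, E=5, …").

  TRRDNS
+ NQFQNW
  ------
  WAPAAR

Step 1. [col 1: S + W ≡ R (mod 10)] several values work for W in column 1 (S + W ≡ R (mod 10), carry-in 0); try W=5, so W=5.
Step 2. [col 1: S + W ≡ R (mod 10)] several values work for S in column 1 (S + W ≡ R (mod 10), carry-in 0); try S=7 ⇒ S=7.
Step 3. [col 1: S + W ≡ R (mod 10)] from column 1 (S=7, W=5, carry-in 0, digits 5,7 already taken and all letters distinct): R must equal 2, so R=2.
Step 4. [col 2: N + N ≡ A (mod 10)] column 2 (N + N ≡ A (mod 10), carry-in 1) doesn't pin N yet; pick N=4 and continue. So N=4.
Step 5. [col 2: N + N ≡ A (mod 10)] column 2 reads N+N+carry(1)=A with N=4; with digits 2,4,5,7 already taken and all letters distinct, the only value for A is 9 ⇒ A=9.
Step 6. [col 3: D + Q ≡ A (mod 10)] several values work for D in column 3 (D + Q ≡ A (mod 10), carry-in 0); try D=3. So D=3.
Step 7. [col 3: D + Q ≡ A (mod 10)] column 3: given D=3, A=9, carry-in 0, and digits 2,3,4,5,7,9 already taken and all letters distinct, D+Q≡A (mod 10) forces Q=6 ⇒ Q=6.
Step 8. [col 4: R + F ≡ P (mod 10)] from column 4 (R=2, carry-in 0, digits 2,3,4,5,6,7,9 already taken and all letters distinct): P must equal 0 ⇒ P=0.
Step 9. [col 4: R + F ≡ P (mod 10)] column 4: given R=2, P=0, carry-in 0, and digits 0,2,3,4,5,6,7,9 already taken and all letters distinct, R+F≡P (mod 10) forces F=8. So F=8.
Step 10. [col 6: T + N ≡ W (mod 10)] column 6: given N=4, W=5, carry-in 0, and digits 0,2,3,4,5,6,7,8,9 already taken and all letters distinct, T+N≡W (mod 10) forces T=1, so T=1.

Answer: A=9, D=3, F=8, N=4, P=0, Q=6, R=2, S=7, T=1, W=5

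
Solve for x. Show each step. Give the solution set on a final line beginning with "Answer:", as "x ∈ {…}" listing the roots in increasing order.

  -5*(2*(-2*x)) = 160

Step 1. [-5*(2*(-2*x)) = 160] divide by the outer -5. So div: 2*(-2*x) = -32.
Step 2. [2*(-2*x) = -32] 2·(inner) — divide through by 2 ⇒ div: -2*x = -16.
Step 3. [-2*x = -16] -2 out front; divide by -2, so div: x = 8.

Answer: x ∈ {8}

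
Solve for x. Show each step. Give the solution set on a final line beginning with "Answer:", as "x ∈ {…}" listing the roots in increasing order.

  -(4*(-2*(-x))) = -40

Step 1. [-(4*(-2*(-x))) = -40] leading − — multiply by −1, so neg: 4*(-2*(-x)) = 40.
Step 2. [4*(-2*(-x)) = 40] leading coefficient 4: divide by 4 ⇒ div: -2*(-x) = 10.
Step 3. [-2*(-x) = 10] leading coefficient -2: divide by -2, so div: -x = -5.
Step 4. [-x = -5] LHS negated; negate both sides, so neg: x = 5.

Answer: x ∈ {5}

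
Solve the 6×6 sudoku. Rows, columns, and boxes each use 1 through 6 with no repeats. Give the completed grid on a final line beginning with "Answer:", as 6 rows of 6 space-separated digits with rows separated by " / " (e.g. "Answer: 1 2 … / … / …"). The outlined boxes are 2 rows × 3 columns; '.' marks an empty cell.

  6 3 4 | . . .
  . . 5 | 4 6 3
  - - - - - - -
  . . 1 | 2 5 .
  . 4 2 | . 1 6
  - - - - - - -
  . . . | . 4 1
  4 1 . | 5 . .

Step 1. [r5c2∈{2,5,6}] r5c2 is the only open cell in col 2 admitting 5 ⇒ r5c2=5.
Step 2. [r6c5∈{2,3}] r6c5 is the only open cell in col 5 admitting 3. So r6c5=3.
Step 3. [r5c1∈{2,3}] in row 5, 2 fits only at r5c1, so r5c1=2.
Step 4. [r6c3∈{6}] r6c3 is down to just 6. So r6c3=6.
Step 5. [r6c6∈{2}] r6c6 has the single candidate 2. So r6c6=2.
Step 6. [r3c1∈{3}] nothing but 3 survives at r3c1, so r3c1=3.
Step 7. [r1c5∈{2}] r1c5 has the single candidate 2, so r1c5=2.
Step 8. [r3c6∈{4}] nothing but 4 survives at r3c6, so r3c6=4.
Step 9. [r2c1∈{1}] r2c1 is down to just 1. So r2c1=1.
Step 10. [r3c2∈{6}] r3c2 is down to just 6. So r3c2=6.
Step 11. [r2c2∈{2}] r2c2 has the single candidate 2. So r2c2=2.
Step 12. [r5c3∈{3}] r5c3 has the single candidate 3 ⇒ r5c3=3.
Step 13. [r1c4∈{1}] r1c4 has the single candidate 1, so r1c4=1.
Step 14. [r4c1∈{5}] r4c1's peers cover all but 5. So r4c1=5.
Step 15. [r4c4∈{3}] r4c4 is down to just 3 ⇒ r4c4=3.
Step 16. [r5c4∈{6}] r5c4 is down to just 6, so r5c4=6.
Step 17. [r1c6∈{5}] only 5 remains possible at r1c6. So r1c6=5.

Answer: 6 3 4 1 2 5 / 1 2 5 4 6 3 / 3 6 1 2 5 4 / 5 4 2 3 1 6 / 2 5 3 6 4 1 / 4 1 6 5 3 2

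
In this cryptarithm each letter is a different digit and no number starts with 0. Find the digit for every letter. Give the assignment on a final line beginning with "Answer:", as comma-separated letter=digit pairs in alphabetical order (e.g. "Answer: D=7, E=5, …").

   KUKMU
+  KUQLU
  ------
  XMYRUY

Step 1. [col 1: U + U ≡ Y (mod 10)] several values work for Y in column 1 (U + U ≡ Y (mod 10), carry-in 0); try Y=6, so Y=6.
Step 2. [X] adding two 5-digit numbers gives at most 5+1 digits, and here it does — X is that final carry and must be 1, so X=1.
Step 3. [col 1: U + U ≡ Y (mod 10)] no forcing yet in column 1 (carry-in 0); U=3 is free and consistent — try it, so U=3.
Step 4. [col 2: M + L ≡ U (mod 10)] several values work for M in column 2 (M + L ≡ U (mod 10), carry-in 0); try M=4, so M=4.
Step 5. [col 2: M + L ≡ U (mod 10)] from column 2 (M=4, U=3, carry-in 0, digits 1,3,4,6 already taken and all letters distinct): L must equal 9. So L=9.
Step 6. [col 3: K + Q ≡ R (mod 10)] no forcing yet in column 3 (carry-in 1); R=8 is free and consistent — try it, so R=8.
Step 7. [col 3: K + Q ≡ R (mod 10)] column 3 (K + Q ≡ R (mod 10), carry-in 1) doesn't pin Q yet; pick Q=0 and continue ⇒ Q=0.
Step 8. [col 3: K + Q ≡ R (mod 10)] from column 3 (Q=0, R=8, carry-in 1, digits 0,1,3,4,6,8,9 already taken and all letters distinct): K must equal 7, so K=7.

Answer: K=7, L=9, M=4, Q=0, R=8, U=3, X=1, Y=6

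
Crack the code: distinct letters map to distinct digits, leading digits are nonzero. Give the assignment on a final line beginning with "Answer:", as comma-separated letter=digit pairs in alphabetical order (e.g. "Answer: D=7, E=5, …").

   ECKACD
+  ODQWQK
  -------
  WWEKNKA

Step 1. [col 1: D + K ≡ A (mod 10)] column 1 (D + K ≡ A (mod 10), carry-in 0) doesn't pin A yet; pick A=3 and continue ⇒ A=3.
Step 2. [W] W is the leading digit of a 7-digit sum of two 6-digit numbers; the final carry is exactly 1, so W=1.
Step 3. [col 1: D + K ≡ A (mod 10)] several values work for K in column 1 (D + K ≡ A (mod 10), carry-in 0); try K=6. So K=6.
Step 4. [col 1: D + K ≡ A (mod 10)] in column 1 we have D+K≡A with carry-in 0; given K=6, A=3 and digits 1,3,6 already taken and all letters distinct, that pins D to 7, so D=7.
Step 5. [col 2: C + Q ≡ K (mod 10)] no forcing yet in column 2 (carry-in 1); C=5 is free and consistent — try it, so C=5.
Step 6. [col 2: C + Q ≡ K (mod 10)] column 2: given C=5, K=6, carry-in 1, and digits 1,3,5,6,7 already taken and all letters distinct, C+Q≡K (mod 10) forces Q=0, so Q=0.
Step 7. [col 3: A + W ≡ N (mod 10)] column 3: given A=3, W=1, carry-in 0, and digits 0,1,3,5,6,7 already taken and all letters distinct, A+W≡N (mod 10) forces N=4, so N=4.
Step 8. [col 5: C + D ≡ E (mod 10)] column 5: given C=5, D=7, carry-in 0, and digits 0,1,3,4,5,6,7 already taken and all letters distinct, C+D≡E (mod 10) forces E=2. So E=2.
Step 9. [col 6: E + O ≡ W (mod 10)] column 6 reads E+O+carry(1)=W with E=2, W=1; with digits 0,1,2,3,4,5,6,7 already taken and all letters distinct, the only value for O is 8, so O=8.

Answer: A=3, C=5, D=7, E=2, K=6, N=4, O=8, Q=0, W=1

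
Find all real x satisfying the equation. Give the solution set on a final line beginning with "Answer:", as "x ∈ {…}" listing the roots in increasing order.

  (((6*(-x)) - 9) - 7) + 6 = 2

Step 1. [(((6*(-x)) - 9) - 7) + 6 = 2] +6 is outermost — subtract 6 both sides. So sub: ((6*(-x)) - 9) - 7 = -4.
Step 2. [((6*(-x)) - 9) - 7 = -4] add 7: x sits inside (… - 7), so sub: (6*(-x)) - 9 = 3.
Step 3. [(6*(-x)) - 9 = 3] -9 is outermost — add 9 both sides, so sub: 6*(-x) = 12.
Step 4. [6*(-x) = 12] divide by the outer 6. So div: -x = 2.
Step 5. [-x = 2] LHS negated; negate both sides. So neg: x = -2.

Answer: x ∈ {-2}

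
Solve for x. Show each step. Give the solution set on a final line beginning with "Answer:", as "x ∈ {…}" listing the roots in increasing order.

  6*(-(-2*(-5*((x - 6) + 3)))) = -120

Step 1. [6*(-(-2*(-5*((x - 6) + 3)))) = -120] divide by the outer 6 ⇒ div: -(-2*(-5*((x - 6) + 3))) = -20.
Step 2. [-(-2*(-5*((x - 6) + 3))) = -20] flip signs both sides ⇒ neg: -2*(-5*((x - 6) + 3)) = 20.
Step 3. [-2*(-5*((x - 6) + 3)) = 20] -2 out front; divide by -2, so div: -5*((x - 6) + 3) = -10.
Step 4. [-5*((x - 6) + 3) = -10] divide by the outer -5. So div: (x - 6) + 3 = 2.
Step 5. [(x - 6) + 3 = 2] peel the +3: subtract 3 from each side. So sub: x - 6 = -1.
Step 6. [x - 6 = -1] -6 is outermost — add 6 both sides, so sub: x = 5.

Answer: x ∈ {5}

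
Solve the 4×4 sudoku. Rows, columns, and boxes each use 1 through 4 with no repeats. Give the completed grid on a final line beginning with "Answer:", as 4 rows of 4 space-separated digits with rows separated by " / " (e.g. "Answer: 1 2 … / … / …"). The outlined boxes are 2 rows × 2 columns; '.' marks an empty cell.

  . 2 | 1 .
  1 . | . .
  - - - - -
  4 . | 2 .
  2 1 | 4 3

Step 1. [r2c2∈{3,4}] 4 has one home in col 2: r2c2 ⇒ r2c2=4.
Step 2. [r2c3∈{3}] r2c3's peers cover all but 3. So r2c3=3.
Step 3. [r1c4∈{4}] r1c4 is down to just 4, so r1c4=4.
Step 4. [r3c4∈{1}] r3c4 is down to just 1, so r3c4=1.
Step 5. [r3c2∈{3}] r3c2's peers cover all but 3. So r3c2=3.
Step 6. [r1c1∈{3}] r1c1 has the single candidate 3, so r1c1=3.
Step 7. [r2c4∈{2}] r2c4's peers cover all but 2 ⇒ r2c4=2.

Answer: 3 2 1 4 / 1 4 3 2 / 4 3 2 1 / 2 1 4 3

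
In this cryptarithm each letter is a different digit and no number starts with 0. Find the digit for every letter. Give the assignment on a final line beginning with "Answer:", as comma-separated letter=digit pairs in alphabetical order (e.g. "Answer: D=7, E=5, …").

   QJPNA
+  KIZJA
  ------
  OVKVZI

Step 1. [col 1: A + A ≡ I (mod 10)] column 1 (A + A ≡ I (mod 10), carry-in 0) doesn't pin A yet; pick A=3 and continue ⇒ A=3.
Step 2. [col 1: A + A ≡ I (mod 10)] column 1 reads A+A+carry(0)=I with A=3; with digits 3 already taken and all letters distinct, the only value for I is 6, so I=6.
Step 3. [col 2: N + J ≡ Z (mod 10)] no forcing yet in column 2 (carry-in 0); N=9 is free and consistent — try it, so N=9.
Step 4. [col 2: N + J ≡ Z (mod 10)] no forcing yet in column 2 (carry-in 0); Z=7 is free and consistent — try it, so Z=7.
Step 5. [O] O is the leading digit of a 6-digit sum of two 5-digit numbers; the final carry is exactly 1. So O=1.
Step 6. [col 2: N + J ≡ Z (mod 10)] in column 2 we have N+J≡Z with carry-in 0; given N=9, Z=7 and digits 1,3,6,7,9 already taken and all letters distinct, that pins J to 8, so J=8.
Step 7. [col 3: P + Z ≡ V (mod 10)] several values work for P in column 3 (P + Z ≡ V (mod 10), carry-in 1); try P=2 ⇒ P=2.
Step 8. [col 3: P + Z ≡ V (mod 10)] in column 3 we have P+Z≡V with carry-in 1; given P=2, Z=7 and digits 1,2,3,6,7,8,9 already taken and all letters distinct, that pins V to 0 ⇒ V=0.
Step 9. [col 4: J + I ≡ K (mod 10)] column 4: given J=8, I=6, carry-in 1, and digits 0,1,2,3,6,7,8,9 already taken and all letters distinct, J+I≡K (mod 10) forces K=5 ⇒ K=5.
Step 10. [col 5: Q + K ≡ V (mod 10)] in column 5 we have Q+K≡V with carry-in 1; given K=5, V=0 and digits 0,1,2,3,5,6,7,8,9 already taken and all letters distinct, that pins Q to 4, so Q=4.

Answer: A=3, I=6, J=8, K=5, N=9, O=1, P=2, Q=4, V=0, Z=7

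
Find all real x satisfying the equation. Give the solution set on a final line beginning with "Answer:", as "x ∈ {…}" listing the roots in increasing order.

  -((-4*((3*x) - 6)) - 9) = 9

Step 1. [-((-4*((3*x) - 6)) - 9) = 9] leading − — multiply by −1, so neg: (-4*((3*x) - 6)) - 9 = -9.
Step 2. [(-4*((3*x) - 6)) - 9 = -9] 9 comes off first (add 9) ⇒ sub: -4*((3*x) - 6) = 0.
Step 3. [-4*((3*x) - 6) = 0] LHS = -4·(…); ÷-4 both sides ⇒ div: (3*x) - 6 = 0.
Step 4. [(3*x) - 6 = 0] the outer -6 inverts by adding 6, so sub: 3*x = 6.
Step 5. [3*x = 6] 3 out front; divide by 3 ⇒ div: x = 2.

Answer: x ∈ {2}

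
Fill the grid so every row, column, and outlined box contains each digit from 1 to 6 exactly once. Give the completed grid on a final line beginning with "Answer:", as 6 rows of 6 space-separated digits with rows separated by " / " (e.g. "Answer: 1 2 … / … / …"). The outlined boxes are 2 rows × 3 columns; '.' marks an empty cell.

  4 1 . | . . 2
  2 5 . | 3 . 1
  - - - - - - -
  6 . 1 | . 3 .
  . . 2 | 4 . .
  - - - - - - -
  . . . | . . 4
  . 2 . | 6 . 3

Step 1. [r5c4∈{1,2,5}] r5c4 is the only open cell in col 4 admitting 1 ⇒ r5c4=1.
Step 2. [r4c1∈{3,5}] r4c1 is the only open cell in box 3 admitting 5, so r4c1=5.
Step 3. [r2c3∈{6}] r2c3 is down to just 6 ⇒ r2c3=6.
Step 4. [r6c5∈{5}] only 5 remains possible at r6c5 ⇒ r6c5=5.
Step 5. [r5c1∈{3}] r5c1 has the single candidate 3, so r5c1=3.
Step 6. [r4c5∈{1,6}] in row 4, 1 fits only at r4c5, so r4c5=1.
Step 7. [r3c4∈{2,5}] in row 3, 2 fits only at r3c4. So r3c4=2.
Step 8. [r3c6∈{5}] r3c6 has the single candidate 5 ⇒ r3c6=5.
Step 9. [r4c6∈{6}] only 6 remains possible at r4c6. So r4c6=6.
Step 10. [r6c1∈{1}] nothing but 1 survives at r6c1, so r6c1=1.
Step 11. [r6c3∈{4}] nothing but 4 survives at r6c3. So r6c3=4.
Step 12. [r3c2∈{4}] r3c2 is down to just 4, so r3c2=4.
Step 13. [r2c5∈{4}] nothing but 4 survives at r2c5, so r2c5=4.
Step 14. [r1c5∈{6}] r1c5 has the single candidate 6 ⇒ r1c5=6.
Step 15. [r5c2∈{6}] only 6 remains possible at r5c2 ⇒ r5c2=6.
Step 16. [r5c3∈{5}] r5c3 has the single candidate 5. So r5c3=5.
Step 17. [r1c4∈{5}] nothing but 5 survives at r1c4 ⇒ r1c4=5.
Step 18. [r5c5∈{2}] r5c5 is down to just 2. So r5c5=2.
Step 19. [r1c3∈{3}] r1c3 has the single candidate 3, so r1c3=3.
Step 20. [r4c2∈{3}] r4c2 is down to just 3. So r4c2=3.

Answer: 4 1 3 5 6 2 / 2 5 6 3 4 1 / 6 4 1 2 3 5 / 5 3 2 4 1 6 / 3 6 5 1 2 4 / 1 2 4 6 5 3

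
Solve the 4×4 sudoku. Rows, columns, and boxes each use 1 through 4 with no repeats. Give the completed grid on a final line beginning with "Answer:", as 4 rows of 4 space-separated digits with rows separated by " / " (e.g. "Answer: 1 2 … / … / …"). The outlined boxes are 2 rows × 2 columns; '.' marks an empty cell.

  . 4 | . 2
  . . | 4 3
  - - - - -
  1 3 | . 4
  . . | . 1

Step 1. [r4c2∈{2}] r4c2's peers cover all but 2, so r4c2=2.
Step 2. [r1c1∈{3}] only 3 remains possible at r1c1. So r1c1=3.
Step 3. [r2c1∈{2}] only 2 remains possible at r2c1, so r2c1=2.
Step 4. [r3c3∈{2}] r3c3 is down to just 2 ⇒ r3c3=2.
Step 5. [r4c3∈{3}] r4c3 is down to just 3 ⇒ r4c3=3.
Step 6. [r4c1∈{4}] nothing but 4 survives at r4c1, so r4c1=4.
Step 7. [r1c3∈{1}] nothing but 1 survives at r1c3 ⇒ r1c3=1.
Step 8. [r2c2∈{1}] r2c2's peers cover all but 1 ⇒ r2c2=1.

Answer: 3 4 1 2 / 2 1 4 3 / 1 3 2 4 / 4 2 3 1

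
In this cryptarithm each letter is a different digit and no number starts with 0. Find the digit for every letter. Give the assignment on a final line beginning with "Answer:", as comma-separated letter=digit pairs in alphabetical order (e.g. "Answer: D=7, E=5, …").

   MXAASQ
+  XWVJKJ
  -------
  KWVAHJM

Step 1. [col 1: Q + J ≡ M (mod 10)] column 1 (Q + J ≡ M (mod 10), carry-in 0) doesn't pin Q yet; pick Q=9 and continue ⇒ Q=9.
Step 2. [col 1: Q + J ≡ M (mod 10)] J=6 is one option consistent with column 1 (Q + J ≡ M (mod 10), carry-in 0) — take it ⇒ J=6.
Step 3. [K] the sum has 7 digits but both addends have 6; that extra leading digit K is the final carry, namely 1, so K=1.
Step 4. [col 1: Q + J ≡ M (mod 10)] from column 1 (Q=9, J=6, carry-in 0, digits 1,6,9 already taken and all letters distinct): M must equal 5, so M=5.
Step 5. [col 2: S + K ≡ J (mod 10)] column 2: given K=1, J=6, carry-in 1, and digits 1,5,6,9 already taken and all letters distinct, S+K≡J (mod 10) forces S=4 ⇒ S=4.
Step 6. [col 3: A + J ≡ H (mod 10)] no forcing yet in column 3 (carry-in 0); A=2 is free and consistent — try it ⇒ A=2.
Step 7. [col 3: A + J ≡ H (mod 10)] column 3 reads A+J+carry(0)=H with A=2, J=6; with digits 1,2,4,5,6,9 already taken and all letters distinct, the only value for H is 8. So H=8.
Step 8. [col 4: A + V ≡ A (mod 10)] from column 4 (A=2, carry-in 0, digits 1,2,4,5,6,8,9 already taken and all letters distinct): V must equal 0. So V=0.
Step 9. [col 5: X + W ≡ V (mod 10)] several values work for W in column 5 (X + W ≡ V (mod 10), carry-in 0); try W=3, so W=3.
Step 10. [col 5: X + W ≡ V (mod 10)] column 5: given W=3, V=0, carry-in 0, and digits 0,1,2,3,4,5,6,8,9 already taken and all letters distinct, X+W≡V (mod 10) forces X=7, so X=7.

Answer: A=2, H=8, J=6, K=1, M=5, Q=9, S=4, V=0, W=3, X=7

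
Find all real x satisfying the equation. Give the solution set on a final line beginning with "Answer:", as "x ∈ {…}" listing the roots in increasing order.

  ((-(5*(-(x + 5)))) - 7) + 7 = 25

Step 1. [((-(5*(-(x + 5)))) - 7) + 7 = 25] the outer +7 inverts by subtracting 7, so sub: (-(5*(-(x + 5)))) - 7 = 18.
Step 2. [(-(5*(-(x + 5)))) - 7 = 18] add 7: x sits inside (… - 7) ⇒ sub: -(5*(-(x + 5))) = 25.
Step 3. [-(5*(-(x + 5))) = 25] flip signs both sides ⇒ neg: 5*(-(x + 5)) = -25.
Step 4. [5*(-(x + 5)) = -25] divide by the outer 5, so div: -(x + 5) = -5.
Step 5. [-(x + 5) = -5] flip signs both sides ⇒ neg: x + 5 = 5.
Step 6. [x + 5 = 5] 5 comes off first (subtract 5) ⇒ sub: x = 0.

Answer: x ∈ {0}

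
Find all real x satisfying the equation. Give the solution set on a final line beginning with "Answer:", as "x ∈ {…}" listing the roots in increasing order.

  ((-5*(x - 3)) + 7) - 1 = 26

Step 1. [((-5*(x - 3)) + 7) - 1 = 26] the outer -1 inverts by adding 1. So sub: (-5*(x - 3)) + 7 = 27.
Step 2. [(-5*(x - 3)) + 7 = 27] 7 comes off first (subtract 7), so sub: -5*(x - 3) = 20.
Step 3. [-5*(x - 3) = 20] leading coefficient -5: divide by -5, so div: x - 3 = -4.
Step 4. [x - 3 = -4] peel the -3: add 3 from each side. So sub: x = -1.

Answer: x ∈ {-1}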